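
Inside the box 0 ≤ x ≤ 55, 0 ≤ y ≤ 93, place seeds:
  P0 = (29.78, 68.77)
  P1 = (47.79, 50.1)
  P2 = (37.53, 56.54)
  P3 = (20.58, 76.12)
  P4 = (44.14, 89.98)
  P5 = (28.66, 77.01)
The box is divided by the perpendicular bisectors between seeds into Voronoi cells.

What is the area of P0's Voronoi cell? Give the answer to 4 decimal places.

1. box [0,55]×[0,93]: [(0, 0) (55, 0) (55, 93) (0, 93)]
2. ⊥bis P0·P1 via (38.785,59.435): [(0, 22.0211) (55, 75.0768) (55, 93) (0, 93)]  |A|=2444.8086
3. ⊥bis P0·P2 via (33.655,62.655): [(0, 41.3282) (55, 76.1811) (55, 93) (0, 93)]  |A|=1883.4941
4. ⊥bis P0·P3 via (25.18,72.445): [(0.649, 41.7395) (55, 76.1811) (55, 93) (41.6017, 93)]  |A|=800.4664
5. ⊥bis P0·P4 via (36.96,79.375): [(32.9081, 82.1183) (0.649, 41.7395) (48.1184, 71.8203)]  |A|=473.1895
6. ⊥bis P0·P5 via (29.22,72.89): [(43.6429, 74.8504) (25.0867, 72.3282) (0.649, 41.7395) (48.1184, 71.8203)]  |A|=392.2194
7. canonical 4-gon: [(43.6429, 74.8504) (25.0867, 72.3282) (0.649, 41.7395) (48.1184, 71.8203)]
8. shoelace: 392.2194

Area of P0's cell: 392.2194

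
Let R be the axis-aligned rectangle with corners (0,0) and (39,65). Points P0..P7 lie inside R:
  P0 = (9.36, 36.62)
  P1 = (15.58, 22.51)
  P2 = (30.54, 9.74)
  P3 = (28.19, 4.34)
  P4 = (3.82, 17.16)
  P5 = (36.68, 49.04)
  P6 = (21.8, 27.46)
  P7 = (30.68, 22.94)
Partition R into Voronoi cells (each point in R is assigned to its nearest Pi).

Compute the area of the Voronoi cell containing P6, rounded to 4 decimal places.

1. box [0,39]×[0,65]: [(0, 0) (39, 0) (39, 65) (0, 65)]
2. ⊥bis P6·P0 via (15.58,32.04): [(0, 10.8811) (0, 0) (39, 0) (39, 63.8462)]  |A|=1457.1831
3. ⊥bis P6·P1 via (18.69,24.985): [(14.3764, 30.4054) (38.5736, 0) (39, 0) (39, 63.8462)]  |A|=792.5458
4. ⊥bis P6·P2 via (26.17,18.6): [(14.3764, 30.4054) (24.4474, 17.7504) (39, 24.9281) (39, 63.8462)]  |A|=607.3773
5. ⊥bis P6·P3 via (24.995,15.9): [(14.3764, 30.4054) (24.4474, 17.7504) (39, 24.9281) (39, 63.8462)]  |A|=607.3773
6. ⊥bis P6·P4 via (12.81,22.31): [(14.3764, 30.4054) (24.4474, 17.7504) (39, 24.9281) (39, 63.8462)]  |A|=607.3773
7. ⊥bis P6·P5 via (29.24,38.25): [(23.2128, 42.4059) (14.3764, 30.4054) (24.4474, 17.7504) (39, 24.9281) (39, 31.5202)]  |A|=352.2087
8. ⊥bis P6·P7 via (26.24,25.2): [(31.9362, 36.3909) (23.2128, 42.4059) (14.3764, 30.4054) (23.228, 19.2827)]  |A|=203.0665
9. canonical 4-gon: [(31.9362, 36.3909) (23.2128, 42.4059) (14.3764, 30.4054) (23.228, 19.2827)]
10. shoelace: 203.0665

Area of P6's cell: 203.0665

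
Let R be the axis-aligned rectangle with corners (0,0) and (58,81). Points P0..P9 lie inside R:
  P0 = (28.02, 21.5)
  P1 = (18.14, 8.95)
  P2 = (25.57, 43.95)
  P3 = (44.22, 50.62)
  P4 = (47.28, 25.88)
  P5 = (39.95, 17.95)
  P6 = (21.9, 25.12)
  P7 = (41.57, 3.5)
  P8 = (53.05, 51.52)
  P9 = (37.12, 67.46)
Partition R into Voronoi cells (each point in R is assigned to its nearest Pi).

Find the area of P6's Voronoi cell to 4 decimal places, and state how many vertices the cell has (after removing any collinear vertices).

Area of P6's cell: 465.4692 (4 vertices)

1. box [0,58]×[0,81]: [(0, 0) (58, 0) (58, 81) (0, 81)]
2. ⊥bis P6·P0 via (24.96,23.31): [(0, 0) (11.1721, 0) (58, 79.1677) (58, 81) (0, 81)]  |A|=2844.3703
3. ⊥bis P6·P1 via (20.02,17.035): [(0, 21.6902) (21.0998, 16.7839) (58, 79.1677) (58, 81) (0, 81)]  |A|=2521.785
4. ⊥bis P6·P2 via (23.735,34.535): [(0, 39.161) (0, 21.6902) (21.0998, 16.7839) (30.7867, 33.1606)]  |A|=465.4692
5. ⊥bis P6·P3 via (33.06,37.87): [(0, 39.161) (0, 21.6902) (21.0998, 16.7839) (30.7867, 33.1606)]  |A|=465.4692
6. ⊥bis P6·P4 via (34.59,25.5): [(0, 39.161) (0, 21.6902) (21.0998, 16.7839) (30.7867, 33.1606)]  |A|=465.4692
7. ⊥bis P6·P5 via (30.925,21.535): [(0, 39.161) (0, 21.6902) (21.0998, 16.7839) (30.7867, 33.1606)]  |A|=465.4692
8. ⊥bis P6·P7 via (31.735,14.31): [(0, 39.161) (0, 21.6902) (21.0998, 16.7839) (30.7867, 33.1606)]  |A|=465.4692
9. ⊥bis P6·P8 via (37.475,38.32): [(0, 39.161) (0, 21.6902) (21.0998, 16.7839) (30.7867, 33.1606)]  |A|=465.4692
10. ⊥bis P6·P9 via (29.51,46.29): [(0, 39.161) (0, 21.6902) (21.0998, 16.7839) (30.7867, 33.1606)]  |A|=465.4692
11. canonical 4-gon: [(0, 39.161) (0, 21.6902) (21.0998, 16.7839) (30.7867, 33.1606)]
12. shoelace: 465.4692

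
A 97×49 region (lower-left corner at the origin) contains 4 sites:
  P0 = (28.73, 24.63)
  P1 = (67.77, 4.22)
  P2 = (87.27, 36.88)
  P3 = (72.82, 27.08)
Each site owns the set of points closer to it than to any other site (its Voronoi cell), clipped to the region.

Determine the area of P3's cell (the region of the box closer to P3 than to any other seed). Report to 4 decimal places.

Area of P3's cell: 996.5152

1. box [0,97]×[0,49]: [(0, 0) (97, 0) (97, 49) (0, 49)]
2. ⊥bis P3·P0 via (50.775,25.855): [(52.2117, 0) (97, 0) (97, 49) (49.4889, 49)]  |A|=2261.3356
3. ⊥bis P3·P1 via (70.295,15.65): [(51.1065, 19.8889) (97, 9.7506) (97, 49) (49.4889, 49)]  |A|=1592.1957
4. ⊥bis P3·P2 via (80.045,31.98): [(51.1065, 19.8889) (94.7899, 10.2388) (68.502, 49) (49.4889, 49)]  |A|=996.5152
5. canonical 4-gon: [(51.1065, 19.8889) (94.7899, 10.2388) (68.502, 49) (49.4889, 49)]
6. shoelace: 996.5152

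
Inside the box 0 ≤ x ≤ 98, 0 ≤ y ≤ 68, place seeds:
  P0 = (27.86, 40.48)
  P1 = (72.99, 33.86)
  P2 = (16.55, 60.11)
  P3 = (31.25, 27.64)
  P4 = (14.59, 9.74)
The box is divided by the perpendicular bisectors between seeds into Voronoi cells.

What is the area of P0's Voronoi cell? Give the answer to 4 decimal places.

Area of P0's cell: 985.1213

1. box [0,98]×[0,68]: [(0, 0) (98, 0) (98, 68) (0, 68)]
2. ⊥bis P0·P1 via (50.425,37.17): [(0, 0) (44.9726, 0) (54.9474, 68) (0, 68)]  |A|=3397.2801
3. ⊥bis P0·P2 via (22.205,50.295): [(0, 37.5014) (0, 0) (44.9726, 0) (54.9474, 68) (52.9344, 68)]  |A|=2590.0678
4. ⊥bis P0·P3 via (29.555,34.06): [(0, 37.5014) (0, 26.2569) (50.7912, 39.6668) (54.9474, 68) (52.9344, 68)]  |A|=1031.2974
5. ⊥bis P0·P4 via (21.225,25.11): [(0, 37.5014) (0, 34.2725) (11.5216, 29.2988) (50.7912, 39.6668) (54.9474, 68) (52.9344, 68)]  |A|=985.1213
6. canonical 6-gon: [(0, 37.5014) (0, 34.2725) (11.5216, 29.2988) (50.7912, 39.6668) (54.9474, 68) (52.9344, 68)]
7. shoelace: 985.1213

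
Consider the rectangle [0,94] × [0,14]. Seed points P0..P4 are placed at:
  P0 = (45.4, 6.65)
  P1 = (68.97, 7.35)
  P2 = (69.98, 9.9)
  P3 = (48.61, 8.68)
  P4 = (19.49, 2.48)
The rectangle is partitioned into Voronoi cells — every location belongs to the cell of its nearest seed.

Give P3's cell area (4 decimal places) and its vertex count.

1. box [0,94]×[0,14]: [(0, 0) (94, 0) (94, 14) (0, 14)]
2. ⊥bis P3·P0 via (47.005,7.665): [(51.8523, 0) (94, 0) (94, 14) (42.9988, 14)]  |A|=652.0424
3. ⊥bis P3·P1 via (58.79,8.015): [(51.8523, 0) (58.2664, 0) (59.181, 14) (42.9988, 14)]  |A|=158.1741
4. ⊥bis P3·P2 via (59.295,9.29): [(51.8523, 0) (58.2664, 0) (59.0983, 12.735) (59.0261, 14) (42.9988, 14)]  |A|=158.0762
5. ⊥bis P3·P4 via (34.05,5.58): [(51.8523, 0) (58.2664, 0) (59.0983, 12.735) (59.0261, 14) (42.9988, 14)]  |A|=158.0762
6. canonical 5-gon: [(51.8523, 0) (58.2664, 0) (59.0983, 12.735) (59.0261, 14) (42.9988, 14)]
7. shoelace: 158.0762

Area of P3's cell: 158.0762 (5 vertices)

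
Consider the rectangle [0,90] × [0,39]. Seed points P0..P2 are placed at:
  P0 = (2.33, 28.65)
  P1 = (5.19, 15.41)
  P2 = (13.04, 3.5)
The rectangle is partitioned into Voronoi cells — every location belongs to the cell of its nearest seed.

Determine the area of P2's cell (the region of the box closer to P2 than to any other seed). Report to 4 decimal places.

1. box [0,90]×[0,39]: [(0, 0) (90, 0) (90, 39) (0, 39)]
2. ⊥bis P2·P0 via (7.685,16.075): [(0, 12.8024) (0, 0) (90, 0) (90, 39) (61.5192, 39)]  |A|=2704.1724
3. ⊥bis P2·P1 via (9.115,9.455): [(40.1053, 29.881) (0, 3.4472) (0, 0) (90, 0) (90, 39) (61.5192, 39)]  |A|=2516.5764
4. canonical 6-gon: [(40.1053, 29.881) (0, 3.4472) (0, 0) (90, 0) (90, 39) (61.5192, 39)]
5. shoelace: 2516.5764

Area of P2's cell: 2516.5764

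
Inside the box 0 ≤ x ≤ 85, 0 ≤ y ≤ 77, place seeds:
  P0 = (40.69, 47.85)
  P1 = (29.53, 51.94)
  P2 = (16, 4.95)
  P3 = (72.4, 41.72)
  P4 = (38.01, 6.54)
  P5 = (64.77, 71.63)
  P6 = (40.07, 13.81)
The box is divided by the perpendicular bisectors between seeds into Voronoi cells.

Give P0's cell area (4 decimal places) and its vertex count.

Area of P0's cell: 725.0691 (4 vertices)

1. box [0,85]×[0,77]: [(0, 0) (85, 0) (85, 77) (0, 77)]
2. ⊥bis P0·P1 via (35.11,49.895): [(16.8241, 0) (85, 0) (85, 77) (45.0436, 77)]  |A|=4163.0916
3. ⊥bis P0·P2 via (28.345,26.4): [(26.8209, 27.2772) (74.2162, 0) (85, 0) (85, 77) (45.0436, 77)]  |A|=3380.3442
4. ⊥bis P0·P3 via (56.545,44.785): [(26.8209, 27.2772) (50.5234, 13.6358) (62.7726, 77) (45.0436, 77)]  |A|=1275.2625
5. ⊥bis P0·P4 via (39.35,27.195): [(27.0824, 27.9909) (52.9737, 26.3112) (62.7726, 77) (45.0436, 77)]  |A|=1098.8715
6. ⊥bis P0·P5 via (52.73,59.74): [(42.5106, 70.0883) (27.0824, 27.9909) (52.9737, 26.3112) (58.3382, 54.0611)]  |A|=820.5329
7. ⊥bis P0·P6 via (40.38,30.83): [(42.5106, 70.0883) (28.2042, 31.0518) (53.8, 30.5856) (58.3382, 54.0611)]  |A|=725.0691
8. canonical 4-gon: [(42.5106, 70.0883) (28.2042, 31.0518) (53.8, 30.5856) (58.3382, 54.0611)]
9. shoelace: 725.0691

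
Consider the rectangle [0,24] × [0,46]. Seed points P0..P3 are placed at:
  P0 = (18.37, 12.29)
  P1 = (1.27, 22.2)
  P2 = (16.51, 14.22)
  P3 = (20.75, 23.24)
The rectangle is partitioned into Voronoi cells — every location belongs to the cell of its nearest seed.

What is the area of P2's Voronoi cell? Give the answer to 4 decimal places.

1. box [0,24]×[0,46]: [(0, 0) (24, 0) (24, 46) (0, 46)]
2. ⊥bis P2·P0 via (17.44,13.255): [(0, 0) (3.6862, 0) (24, 19.5771) (24, 46) (0, 46)]  |A|=905.1572
3. ⊥bis P2·P1 via (8.89,18.21): [(0, 1.2321) (0, 0) (3.6862, 0) (24, 19.5771) (24, 46) (23.4415, 46)]  |A|=380.4449
4. ⊥bis P2·P3 via (18.63,18.73): [(11.0323, 22.3014) (0, 1.2321) (0, 0) (3.6862, 0) (21.6487, 17.311)]  |A|=184.6093
5. canonical 5-gon: [(11.0323, 22.3014) (0, 1.2321) (0, 0) (3.6862, 0) (21.6487, 17.311)]
6. shoelace: 184.6093

Area of P2's cell: 184.6093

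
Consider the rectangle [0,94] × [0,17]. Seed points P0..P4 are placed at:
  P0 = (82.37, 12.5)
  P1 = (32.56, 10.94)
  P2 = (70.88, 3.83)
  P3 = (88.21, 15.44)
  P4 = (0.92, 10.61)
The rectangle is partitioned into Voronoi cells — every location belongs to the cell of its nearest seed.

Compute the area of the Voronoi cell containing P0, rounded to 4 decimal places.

1. box [0,94]×[0,17]: [(0, 0) (94, 0) (94, 17) (0, 17)]
2. ⊥bis P0·P1 via (57.465,11.72): [(57.8321, 0) (94, 0) (94, 17) (57.2996, 17)]  |A|=619.3806
3. ⊥bis P0·P2 via (76.625,8.165): [(82.7861, 0) (94, 0) (94, 17) (69.9584, 17)]  |A|=299.6723
4. ⊥bis P0·P3 via (85.29,13.97): [(82.7861, 0) (92.3228, 0) (83.7646, 17) (69.9584, 17)]  |A|=198.4157
5. ⊥bis P0·P4 via (41.645,11.555): [(82.7861, 0) (92.3228, 0) (83.7646, 17) (69.9584, 17)]  |A|=198.4157
6. canonical 4-gon: [(82.7861, 0) (92.3228, 0) (83.7646, 17) (69.9584, 17)]
7. shoelace: 198.4157

Area of P0's cell: 198.4157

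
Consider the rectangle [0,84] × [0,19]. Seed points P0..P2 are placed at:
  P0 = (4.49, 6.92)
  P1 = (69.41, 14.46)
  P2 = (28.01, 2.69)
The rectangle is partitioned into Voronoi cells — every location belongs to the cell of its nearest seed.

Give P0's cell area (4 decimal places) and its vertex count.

Area of P0's cell: 324.7932 (4 vertices)

1. box [0,84]×[0,19]: [(0, 0) (84, 0) (84, 19) (0, 19)]
2. ⊥bis P0·P1 via (36.95,10.69): [(0, 0) (38.1916, 0) (35.9849, 19) (0, 19)]  |A|=704.676
3. ⊥bis P0·P2 via (16.25,4.805): [(0, 0) (15.3858, 0) (18.8029, 19) (0, 19)]  |A|=324.7932
4. canonical 4-gon: [(0, 0) (15.3858, 0) (18.8029, 19) (0, 19)]
5. shoelace: 324.7932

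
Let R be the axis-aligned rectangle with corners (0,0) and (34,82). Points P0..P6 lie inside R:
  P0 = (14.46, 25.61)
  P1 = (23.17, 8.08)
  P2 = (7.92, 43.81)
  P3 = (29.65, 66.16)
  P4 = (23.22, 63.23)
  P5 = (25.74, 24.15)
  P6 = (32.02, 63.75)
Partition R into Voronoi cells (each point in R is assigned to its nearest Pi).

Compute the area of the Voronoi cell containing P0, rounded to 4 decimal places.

1. box [0,34]×[0,82]: [(0, 0) (34, 0) (34, 82) (0, 82)]
2. ⊥bis P0·P1 via (18.815,16.845): [(0, 7.4965) (34, 24.3899) (34, 82) (0, 82)]  |A|=2245.9314
3. ⊥bis P0·P2 via (11.19,34.71): [(0, 30.689) (0, 7.4965) (34, 24.3899) (34, 42.9066)]  |A|=709.0555
4. ⊥bis P0·P3 via (22.055,45.885): [(31.9615, 42.174) (0, 30.689) (0, 7.4965) (34, 24.3899) (34, 41.4104)]  |A|=707.5306
5. ⊥bis P0·P4 via (18.84,44.42): [(30.5946, 41.6829) (0, 30.689) (0, 7.4965) (34, 24.3899) (34, 40.8899)]  |A|=705.6218
6. ⊥bis P0·P5 via (20.1,24.88): [(21.869, 38.5474) (0, 30.689) (0, 7.4965) (19.0768, 16.9751)]  |A|=446.1308
7. ⊥bis P0·P6 via (23.24,44.68): [(21.869, 38.5474) (0, 30.689) (0, 7.4965) (19.0768, 16.9751)]  |A|=446.1308
8. canonical 4-gon: [(21.869, 38.5474) (0, 30.689) (0, 7.4965) (19.0768, 16.9751)]
9. shoelace: 446.1308

Area of P0's cell: 446.1308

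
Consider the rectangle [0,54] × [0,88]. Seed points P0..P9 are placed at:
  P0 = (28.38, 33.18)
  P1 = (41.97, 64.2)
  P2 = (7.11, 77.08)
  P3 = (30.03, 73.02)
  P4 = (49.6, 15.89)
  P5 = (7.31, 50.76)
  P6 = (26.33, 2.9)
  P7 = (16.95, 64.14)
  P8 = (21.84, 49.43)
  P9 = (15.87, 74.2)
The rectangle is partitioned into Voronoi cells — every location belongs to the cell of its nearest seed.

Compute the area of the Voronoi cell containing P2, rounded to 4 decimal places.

Area of P2's cell: 269.5147

1. box [0,54]×[0,88]: [(0, 0) (54, 0) (54, 88) (0, 88)]
2. ⊥bis P2·P0 via (17.745,55.13): [(0, 46.5324) (54, 72.6959) (54, 88) (0, 88)]  |A|=1532.8363
3. ⊥bis P2·P1 via (24.54,70.64): [(0, 46.5324) (19.0415, 55.7582) (30.9541, 88) (0, 88)]  |A|=893.8119
4. ⊥bis P2·P3 via (18.57,75.05): [(0, 46.5324) (14.7876, 53.6971) (20.8639, 88) (0, 88)]  |A|=664.4499
5. ⊥bis P2·P4 via (28.355,46.485): [(0, 46.5324) (14.7876, 53.6971) (20.8639, 88) (0, 88)]  |A|=664.4499
6. ⊥bis P2·P5 via (7.21,63.92): [(0, 63.8652) (16.6111, 63.9914) (20.8639, 88) (0, 88)]  |A|=450.9094
7. ⊥bis P2·P6 via (16.72,39.99): [(0, 63.8652) (16.6111, 63.9914) (20.8639, 88) (0, 88)]  |A|=450.9094
8. ⊥bis P2·P7 via (12.03,70.61): [(0, 63.8652) (3.1922, 63.8895) (18.6792, 75.6662) (20.8639, 88) (0, 88)]  |A|=372.6834
9. ⊥bis P2·P8 via (14.475,63.255): [(0, 63.8652) (3.1922, 63.8895) (18.6792, 75.6662) (20.8639, 88) (0, 88)]  |A|=372.6834
10. ⊥bis P2·P9 via (11.49,75.64): [(0, 63.8652) (3.1922, 63.8895) (9.105, 68.3858) (15.5536, 88) (0, 88)]  |A|=269.5147
11. canonical 5-gon: [(0, 63.8652) (3.1922, 63.8895) (9.105, 68.3858) (15.5536, 88) (0, 88)]
12. shoelace: 269.5147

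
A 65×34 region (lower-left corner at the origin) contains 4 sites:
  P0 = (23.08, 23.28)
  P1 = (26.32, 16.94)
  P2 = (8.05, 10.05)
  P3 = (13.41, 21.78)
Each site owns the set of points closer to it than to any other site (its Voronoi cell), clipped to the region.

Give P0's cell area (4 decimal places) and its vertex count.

Area of P0's cell: 296.9241 (3 vertices)

1. box [0,65]×[0,34]: [(0, 0) (65, 0) (65, 34) (0, 34)]
2. ⊥bis P0·P1 via (24.7,20.11): [(0, 7.4873) (51.8798, 34) (0, 34)]  |A|=687.7373
3. ⊥bis P0·P2 via (15.565,16.665): [(16.3077, 15.8212) (51.8798, 34) (0.306, 34)]  |A|=468.7743
4. ⊥bis P0·P3 via (18.245,22.53): [(19.0669, 17.2313) (51.8798, 34) (16.4658, 34)]  |A|=296.9241
5. canonical 3-gon: [(19.0669, 17.2313) (51.8798, 34) (16.4658, 34)]
6. shoelace: 296.9241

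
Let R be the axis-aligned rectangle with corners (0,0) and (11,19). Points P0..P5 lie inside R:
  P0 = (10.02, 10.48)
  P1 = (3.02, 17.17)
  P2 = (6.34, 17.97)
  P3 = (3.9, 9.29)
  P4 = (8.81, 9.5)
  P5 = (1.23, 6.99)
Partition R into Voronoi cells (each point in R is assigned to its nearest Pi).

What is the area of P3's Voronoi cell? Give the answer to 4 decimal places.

1. box [0,11]×[0,19]: [(0, 0) (11, 0) (11, 19) (0, 19)]
2. ⊥bis P3·P0 via (6.96,9.885): [(0, 0) (8.8821, 0) (5.1876, 19) (0, 19)]  |A|=133.6624
3. ⊥bis P3·P1 via (3.46,13.23): [(0, 12.8436) (0, 0) (8.8821, 0) (6.249, 13.5415)]  |A|=100.2682
4. ⊥bis P3·P2 via (5.12,13.63): [(5.6664, 13.4764) (0, 12.8436) (0, 0) (8.8821, 0) (6.2961, 13.2994)]  |A|=100.1961
5. ⊥bis P3·P4 via (6.355,9.395): [(6.1867, 13.3301) (5.6664, 13.4764) (0, 12.8436) (0, 0) (6.7568, 0)]  |A|=85.3434
6. ⊥bis P3·P5 via (2.565,8.14): [(6.6095, 3.4449) (6.1867, 13.3301) (5.6664, 13.4764) (0, 12.8436) (0, 11.1176)]  |A|=36.9643
7. canonical 5-gon: [(6.6095, 3.4449) (6.1867, 13.3301) (5.6664, 13.4764) (0, 12.8436) (0, 11.1176)]
8. shoelace: 36.9643

Area of P3's cell: 36.9643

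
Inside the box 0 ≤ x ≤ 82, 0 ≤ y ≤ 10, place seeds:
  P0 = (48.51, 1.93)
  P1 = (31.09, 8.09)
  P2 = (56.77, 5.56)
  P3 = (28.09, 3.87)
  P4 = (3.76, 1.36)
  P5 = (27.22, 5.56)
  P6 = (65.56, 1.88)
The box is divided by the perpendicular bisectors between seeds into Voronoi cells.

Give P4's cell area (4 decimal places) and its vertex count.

Area of P4's cell: 152.1430 (4 vertices)

1. box [0,82]×[0,10]: [(0, 0) (82, 0) (82, 10) (0, 10)]
2. ⊥bis P4·P0 via (26.135,1.645): [(0, 0) (26.156, 0) (26.0286, 10) (0, 10)]  |A|=260.9227
3. ⊥bis P4·P1 via (17.425,4.725): [(0, 0) (18.5885, 0) (16.126, 10) (0, 10)]  |A|=173.5728
4. ⊥bis P4·P2 via (30.265,3.46): [(0, 0) (18.5885, 0) (16.126, 10) (0, 10)]  |A|=173.5728
5. ⊥bis P4·P3 via (15.925,2.615): [(0, 0) (16.1948, 0) (15.1631, 10) (0, 10)]  |A|=156.7895
6. ⊥bis P4·P5 via (15.49,3.46): [(0, 0) (16.1094, 0) (14.3192, 10) (0, 10)]  |A|=152.143
7. ⊥bis P4·P6 via (34.66,1.62): [(0, 0) (16.1094, 0) (14.3192, 10) (0, 10)]  |A|=152.143
8. canonical 4-gon: [(0, 0) (16.1094, 0) (14.3192, 10) (0, 10)]
9. shoelace: 152.143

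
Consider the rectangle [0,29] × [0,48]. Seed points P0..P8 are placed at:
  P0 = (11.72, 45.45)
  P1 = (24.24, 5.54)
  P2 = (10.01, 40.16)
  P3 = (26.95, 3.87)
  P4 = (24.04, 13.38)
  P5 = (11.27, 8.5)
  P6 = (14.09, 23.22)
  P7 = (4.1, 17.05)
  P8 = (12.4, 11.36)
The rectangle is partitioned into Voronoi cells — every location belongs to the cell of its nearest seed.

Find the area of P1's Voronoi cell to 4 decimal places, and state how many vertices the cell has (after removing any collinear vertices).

Area of P1's cell: 78.6558 (5 vertices)

1. box [0,29]×[0,48]: [(0, 0) (29, 0) (29, 48) (0, 48)]
2. ⊥bis P1·P0 via (17.98,25.495): [(0, 19.8546) (0, 0) (29, 0) (29, 28.952)]  |A|=707.6958
3. ⊥bis P1·P2 via (17.125,22.85): [(0, 15.811) (0, 0) (29, 0) (29, 27.731)]  |A|=631.36
4. ⊥bis P1·P3 via (25.595,4.705): [(0, 15.811) (0, 0) (22.6956, 0) (29, 10.2305) (29, 27.731)]  |A|=599.1116
5. ⊥bis P1·P4 via (24.14,9.46): [(0, 8.8442) (0, 0) (22.6956, 0) (28.5952, 9.5737)]  |A|=235.0907
6. ⊥bis P1·P5 via (17.755,7.02): [(18.2777, 9.3105) (16.1529, 0) (22.6956, 0) (28.5952, 9.5737)]  |A|=79.0695
7. ⊥bis P1·P6 via (19.165,14.38): [(18.2777, 9.3105) (16.1529, 0) (22.6956, 0) (28.5952, 9.5737)]  |A|=79.0695
8. ⊥bis P1·P7 via (14.17,11.295): [(18.2777, 9.3105) (16.1529, 0) (22.6956, 0) (28.5952, 9.5737)]  |A|=79.0695
9. ⊥bis P1·P8 via (18.32,8.45): [(18.7489, 9.3225) (17.8745, 7.5438) (16.1529, 0) (22.6956, 0) (28.5952, 9.5737)]  |A|=78.6558
10. canonical 5-gon: [(18.7489, 9.3225) (17.8745, 7.5438) (16.1529, 0) (22.6956, 0) (28.5952, 9.5737)]
11. shoelace: 78.6558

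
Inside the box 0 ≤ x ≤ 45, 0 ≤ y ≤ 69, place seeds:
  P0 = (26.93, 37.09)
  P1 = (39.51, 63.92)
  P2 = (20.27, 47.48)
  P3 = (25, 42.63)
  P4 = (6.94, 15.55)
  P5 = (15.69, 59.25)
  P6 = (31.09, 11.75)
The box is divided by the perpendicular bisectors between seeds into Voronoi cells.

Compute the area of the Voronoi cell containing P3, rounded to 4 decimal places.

1. box [0,45]×[0,69]: [(0, 0) (45, 0) (45, 69) (0, 69)]
2. ⊥bis P3·P0 via (25.965,39.86): [(0, 30.8144) (45, 46.4913) (45, 69) (0, 69)]  |A|=1365.6204
3. ⊥bis P3·P1 via (32.255,53.275): [(0, 30.8144) (43.1527, 45.8478) (9.1823, 69) (0, 69)]  |A|=930.2003
4. ⊥bis P3·P2 via (22.635,45.055): [(12.4974, 35.1682) (43.1527, 45.8478) (31.5537, 53.753)]  |A|=183.1048
5. ⊥bis P3·P4 via (15.97,29.09): [(12.4974, 35.1682) (43.1527, 45.8478) (31.5537, 53.753)]  |A|=183.1048
6. ⊥bis P3·P5 via (20.345,50.94): [(12.4974, 35.1682) (43.1527, 45.8478) (31.5537, 53.753)]  |A|=183.1048
7. ⊥bis P3·P6 via (28.045,27.19): [(12.4974, 35.1682) (43.1527, 45.8478) (31.5537, 53.753)]  |A|=183.1048
8. canonical 3-gon: [(12.4974, 35.1682) (43.1527, 45.8478) (31.5537, 53.753)]
9. shoelace: 183.1048

Area of P3's cell: 183.1048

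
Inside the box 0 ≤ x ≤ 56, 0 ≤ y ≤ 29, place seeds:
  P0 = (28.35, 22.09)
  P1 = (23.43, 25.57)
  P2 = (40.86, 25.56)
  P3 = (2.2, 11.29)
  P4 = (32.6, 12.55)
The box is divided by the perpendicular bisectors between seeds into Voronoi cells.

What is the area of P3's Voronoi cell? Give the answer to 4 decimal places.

1. box [0,56]×[0,29]: [(0, 0) (56, 0) (56, 29) (0, 29)]
2. ⊥bis P3·P0 via (15.275,16.69): [(0, 0) (22.168, 0) (10.1909, 29) (0, 29)]  |A|=469.2048
3. ⊥bis P3·P1 via (12.815,18.43): [(0, 0) (22.168, 0) (17.3264, 11.7229) (5.7053, 29) (0, 29)]  |A|=430.455
4. ⊥bis P3·P2 via (21.53,18.425): [(0, 0) (22.168, 0) (17.3264, 11.7229) (5.7053, 29) (0, 29)]  |A|=430.455
5. ⊥bis P3·P4 via (17.4,11.92): [(0, 0) (17.8941, 0) (17.4173, 11.5029) (17.3264, 11.7229) (5.7053, 29) (0, 29)]  |A|=405.8736
6. canonical 6-gon: [(0, 0) (17.8941, 0) (17.4173, 11.5029) (17.3264, 11.7229) (5.7053, 29) (0, 29)]
7. shoelace: 405.8736

Area of P3's cell: 405.8736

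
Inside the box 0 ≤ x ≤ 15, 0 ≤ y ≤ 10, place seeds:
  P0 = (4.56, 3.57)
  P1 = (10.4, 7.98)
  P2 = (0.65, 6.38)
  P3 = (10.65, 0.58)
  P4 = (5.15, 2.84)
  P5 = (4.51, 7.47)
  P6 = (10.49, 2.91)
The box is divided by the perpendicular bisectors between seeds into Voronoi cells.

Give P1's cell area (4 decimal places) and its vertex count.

Area of P1's cell: 34.2414 (6 vertices)

1. box [0,15]×[0,10]: [(0, 0) (15, 0) (15, 10) (0, 10)]
2. ⊥bis P1·P0 via (7.48,5.775): [(11.8409, 0) (15, 0) (15, 10) (4.2895, 10)]  |A|=69.3477
3. ⊥bis P1·P2 via (5.525,7.18): [(5.2768, 8.6927) (11.8409, 0) (15, 0) (15, 10) (5.0622, 10)]  |A|=68.8426
4. ⊥bis P1·P3 via (10.525,4.28): [(5.2768, 8.6927) (8.6566, 4.2169) (15, 4.4312) (15, 10) (5.0622, 10)]  |A|=48.1275
5. ⊥bis P1·P4 via (7.775,5.41): [(5.2768, 8.6927) (7.6903, 5.4965) (8.9339, 4.2262) (15, 4.4312) (15, 10) (5.0622, 10)]  |A|=47.9455
6. ⊥bis P1·P5 via (7.455,7.725): [(7.6425, 5.5598) (7.6903, 5.4965) (8.9339, 4.2262) (15, 4.4312) (15, 10) (7.258, 10)]  |A|=41.8603
7. ⊥bis P1·P6 via (10.445,5.445): [(7.6425, 5.5598) (7.6903, 5.4965) (7.7869, 5.3978) (15, 5.5259) (15, 10) (7.258, 10)]  |A|=34.2414
8. canonical 6-gon: [(7.6425, 5.5598) (7.6903, 5.4965) (7.7869, 5.3978) (15, 5.5259) (15, 10) (7.258, 10)]
9. shoelace: 34.2414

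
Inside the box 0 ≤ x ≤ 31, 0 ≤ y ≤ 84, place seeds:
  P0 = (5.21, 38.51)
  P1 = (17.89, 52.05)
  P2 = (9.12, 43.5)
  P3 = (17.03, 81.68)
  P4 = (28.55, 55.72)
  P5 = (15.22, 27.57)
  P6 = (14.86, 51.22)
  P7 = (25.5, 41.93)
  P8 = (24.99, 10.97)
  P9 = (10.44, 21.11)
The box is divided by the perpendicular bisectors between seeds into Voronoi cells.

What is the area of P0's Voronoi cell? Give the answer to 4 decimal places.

1. box [0,31]×[0,84]: [(0, 0) (31, 0) (31, 84) (0, 84)]
2. ⊥bis P0·P1 via (11.55,45.28): [(0, 56.0964) (0, 0) (31, 0) (31, 27.0654)]  |A|=1289.0075
3. ⊥bis P0·P2 via (7.165,41.005): [(0, 46.6193) (0, 0) (31, 0) (31, 22.3287)]  |A|=1068.693
4. ⊥bis P0·P3 via (11.12,60.095): [(0, 46.6193) (0, 0) (31, 0) (31, 22.3287)]  |A|=1068.693
5. ⊥bis P0·P4 via (16.88,47.115): [(0, 46.6193) (0, 0) (31, 0) (31, 22.3287)]  |A|=1068.693
6. ⊥bis P0·P5 via (10.215,33.04): [(13.4973, 36.0432) (0, 46.6193) (0, 23.6934)]  |A|=154.7184
7. ⊥bis P0·P6 via (10.035,44.865): [(13.4973, 36.0432) (0, 46.6193) (0, 23.6934)]  |A|=154.7184
8. ⊥bis P0·P7 via (15.355,40.22): [(13.4973, 36.0432) (0, 46.6193) (0, 23.6934)]  |A|=154.7184
9. ⊥bis P0·P8 via (15.1,24.74): [(13.4973, 36.0432) (0, 46.6193) (0, 23.6934)]  |A|=154.7184
10. ⊥bis P0·P9 via (7.825,29.81): [(6.1272, 29.2997) (13.4973, 36.0432) (0, 46.6193) (0, 27.458)]  |A|=143.1851
11. canonical 4-gon: [(6.1272, 29.2997) (13.4973, 36.0432) (0, 46.6193) (0, 27.458)]
12. shoelace: 143.1851

Area of P0's cell: 143.1851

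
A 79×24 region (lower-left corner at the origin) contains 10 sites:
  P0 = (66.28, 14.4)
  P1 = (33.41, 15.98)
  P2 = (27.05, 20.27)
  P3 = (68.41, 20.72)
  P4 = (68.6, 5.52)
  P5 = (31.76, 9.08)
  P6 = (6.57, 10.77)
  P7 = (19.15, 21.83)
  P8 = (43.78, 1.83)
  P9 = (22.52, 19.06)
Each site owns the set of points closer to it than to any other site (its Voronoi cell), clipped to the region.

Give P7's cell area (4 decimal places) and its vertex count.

Area of P7's cell: 91.7322 (4 vertices)

1. box [0,79]×[0,24]: [(0, 0) (79, 0) (79, 24) (0, 24)]
2. ⊥bis P7·P0 via (42.715,18.115): [(0, 0) (39.8592, 0) (43.6428, 24) (0, 24)]  |A|=1002.0234
3. ⊥bis P7·P1 via (26.28,18.905): [(0, 0) (18.5244, 0) (28.3702, 24) (0, 24)]  |A|=562.7353
4. ⊥bis P7·P2 via (23.1,21.05): [(0, 0) (18.5244, 0) (19.332, 1.9686) (23.6825, 24) (0, 24)]  |A|=511.0976
5. ⊥bis P7·P3 via (43.78,21.275): [(0, 0) (18.5244, 0) (19.332, 1.9686) (23.6825, 24) (0, 24)]  |A|=511.0976
6. ⊥bis P7·P4 via (43.875,13.675): [(0, 0) (18.5244, 0) (19.332, 1.9686) (23.6825, 24) (0, 24)]  |A|=511.0976
7. ⊥bis P7·P5 via (25.455,15.455): [(0, 0) (9.8284, 0) (21.1555, 11.2027) (23.6825, 24) (0, 24)]  |A|=460.4544
8. ⊥bis P7·P6 via (12.86,16.3): [(19.1154, 9.185) (21.1555, 11.2027) (23.6825, 24) (6.0904, 24)]  |A|=140.8189
9. ⊥bis P7·P8 via (31.465,11.83): [(19.1154, 9.185) (21.1555, 11.2027) (23.6825, 24) (6.0904, 24)]  |A|=140.8189
10. ⊥bis P7·P9 via (20.835,20.445): [(15.2208, 13.6147) (23.659, 23.8807) (23.6825, 24) (6.0904, 24)]  |A|=91.7322
11. canonical 4-gon: [(15.2208, 13.6147) (23.659, 23.8807) (23.6825, 24) (6.0904, 24)]
12. shoelace: 91.7322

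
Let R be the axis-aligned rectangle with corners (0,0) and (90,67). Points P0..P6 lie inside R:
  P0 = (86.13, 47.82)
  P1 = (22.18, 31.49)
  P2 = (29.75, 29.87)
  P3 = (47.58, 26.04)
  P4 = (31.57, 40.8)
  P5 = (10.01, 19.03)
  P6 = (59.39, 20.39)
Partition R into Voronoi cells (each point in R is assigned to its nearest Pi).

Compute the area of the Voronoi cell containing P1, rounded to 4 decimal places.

1. box [0,90]×[0,67]: [(0, 0) (90, 0) (90, 67) (0, 67)]
2. ⊥bis P1·P0 via (54.155,39.655): [(0, 0) (64.2811, 0) (47.1723, 67) (0, 67)]  |A|=3733.6899
3. ⊥bis P1·P2 via (25.965,30.68): [(0, 0) (19.3994, 0) (33.7376, 67) (0, 67)]  |A|=1780.0887
4. ⊥bis P1·P3 via (34.88,28.765): [(0, 0) (19.3994, 0) (33.7376, 67) (0, 67)]  |A|=1780.0887
5. ⊥bis P1·P4 via (26.875,36.145): [(0, 63.2509) (0, 0) (19.3994, 0) (27.0885, 35.9297)]  |A|=1205.1924
6. ⊥bis P1·P5 via (16.095,25.26): [(0, 63.2509) (0, 40.9804) (23.2993, 18.2234) (27.0885, 35.9297)]  |A|=551.0243
7. ⊥bis P1·P6 via (40.785,25.94): [(0, 63.2509) (0, 40.9804) (23.2993, 18.2234) (27.0885, 35.9297)]  |A|=551.0243
8. canonical 4-gon: [(0, 63.2509) (0, 40.9804) (23.2993, 18.2234) (27.0885, 35.9297)]
9. shoelace: 551.0243

Area of P1's cell: 551.0243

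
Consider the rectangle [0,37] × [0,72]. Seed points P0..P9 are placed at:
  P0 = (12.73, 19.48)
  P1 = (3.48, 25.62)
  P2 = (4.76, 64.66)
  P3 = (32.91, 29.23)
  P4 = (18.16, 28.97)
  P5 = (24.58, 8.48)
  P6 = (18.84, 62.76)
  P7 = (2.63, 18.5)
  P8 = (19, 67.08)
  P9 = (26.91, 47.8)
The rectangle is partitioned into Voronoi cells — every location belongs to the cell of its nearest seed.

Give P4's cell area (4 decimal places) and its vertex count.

1. box [0,37]×[0,72]: [(0, 0) (37, 0) (37, 72) (0, 72)]
2. ⊥bis P4·P0 via (15.445,24.225): [(0, 33.0623) (37, 11.8916) (37, 72) (0, 72)]  |A|=1832.3515
3. ⊥bis P4·P1 via (10.82,27.295): [(10.9312, 26.8077) (37, 11.8916) (37, 72) (0.6182, 72)]  |A|=1605.5639
4. ⊥bis P4·P2 via (11.46,46.815): [(6.7676, 45.0532) (10.9312, 26.8077) (37, 11.8916) (37, 56.4041)]  |A|=879.6271
5. ⊥bis P4·P3 via (25.535,29.1): [(25.1322, 51.9483) (6.7676, 45.0532) (10.9312, 26.8077) (25.7246, 18.3432)]  |A|=427.951
6. ⊥bis P4·P5 via (21.37,18.725): [(25.694, 20.0798) (25.1322, 51.9483) (6.7676, 45.0532) (10.9312, 26.8077) (23.7526, 19.4715)]  |A|=426.256
7. ⊥bis P4·P6 via (18.5,45.865): [(25.694, 20.0798) (25.2419, 45.7293) (9.4166, 46.0478) (6.7676, 45.0532) (10.9312, 26.8077) (23.7526, 19.4715)]  |A|=377.0648
8. ⊥bis P4·P7 via (10.395,23.735): [(25.694, 20.0798) (25.2419, 45.7293) (9.4166, 46.0478) (6.7676, 45.0532) (10.9312, 26.8077) (23.7526, 19.4715)]  |A|=377.0648
9. ⊥bis P4·P8 via (18.58,48.025): [(25.694, 20.0798) (25.2419, 45.7293) (9.4166, 46.0478) (6.7676, 45.0532) (10.9312, 26.8077) (23.7526, 19.4715)]  |A|=377.0648
10. ⊥bis P4·P9 via (22.535,38.385): [(25.694, 20.0798) (25.3948, 37.0561) (7.5516, 45.3476) (6.7676, 45.0532) (10.9312, 26.8077) (23.7526, 19.4715)]  |A|=294.4821
11. canonical 6-gon: [(25.694, 20.0798) (25.3948, 37.0561) (7.5516, 45.3476) (6.7676, 45.0532) (10.9312, 26.8077) (23.7526, 19.4715)]
12. shoelace: 294.4821

Area of P4's cell: 294.4821 (6 vertices)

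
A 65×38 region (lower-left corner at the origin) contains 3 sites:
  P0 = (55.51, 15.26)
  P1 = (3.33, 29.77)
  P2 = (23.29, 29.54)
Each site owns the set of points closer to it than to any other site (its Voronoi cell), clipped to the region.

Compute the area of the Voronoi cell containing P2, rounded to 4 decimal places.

Area of P2's cell: 938.8237

1. box [0,65]×[0,38]: [(0, 0) (65, 0) (65, 38) (0, 38)]
2. ⊥bis P2·P0 via (39.4,22.4): [(0, 0) (29.4723, 0) (46.314, 38) (0, 38)]  |A|=1439.9382
3. ⊥bis P2·P1 via (13.31,29.655): [(12.9683, 0) (29.4723, 0) (46.314, 38) (13.4062, 38)]  |A|=938.8237
4. canonical 4-gon: [(12.9683, 0) (29.4723, 0) (46.314, 38) (13.4062, 38)]
5. shoelace: 938.8237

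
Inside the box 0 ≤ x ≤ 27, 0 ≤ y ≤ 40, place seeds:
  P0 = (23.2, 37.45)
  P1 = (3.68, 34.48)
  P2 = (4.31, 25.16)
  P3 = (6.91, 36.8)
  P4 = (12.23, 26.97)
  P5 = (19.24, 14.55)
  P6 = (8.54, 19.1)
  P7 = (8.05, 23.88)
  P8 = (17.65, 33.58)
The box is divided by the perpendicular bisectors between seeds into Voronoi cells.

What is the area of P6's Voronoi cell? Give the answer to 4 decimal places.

1. box [0,27]×[0,40]: [(0, 0) (27, 0) (27, 40) (0, 40)]
2. ⊥bis P6·P0 via (15.87,28.275): [(0, 0) (27, 0) (27, 19.3831) (1.1938, 40) (0, 40)]  |A|=813.978
3. ⊥bis P6·P1 via (6.11,26.79): [(0, 24.8593) (0, 0) (27, 0) (27, 19.3831) (14.4357, 29.4209)]  |A|=698.3801
4. ⊥bis P6·P2 via (6.425,22.13): [(0, 17.6452) (0, 0) (27, 0) (27, 19.3831) (15.5709, 28.514)]  |A|=633.0808
5. ⊥bis P6·P3 via (7.725,27.95): [(0, 17.6452) (0, 0) (27, 0) (27, 19.3831) (15.5709, 28.514)]  |A|=633.0808
6. ⊥bis P6·P4 via (10.385,23.035): [(8.7917, 23.782) (0, 17.6452) (0, 0) (27, 0) (27, 15.2447)]  |A|=537.4136
7. ⊥bis P6·P5 via (13.89,16.825): [(15.5091, 20.6325) (8.7917, 23.782) (0, 17.6452) (0, 0) (6.7354, 0)]  |A|=240.7714
8. ⊥bis P6·P7 via (8.295,21.49): [(15.5091, 20.6325) (12.714, 21.943) (5.0284, 21.1551) (0, 17.6452) (0, 0) (6.7354, 0)]  |A|=232.1593
9. ⊥bis P6·P8 via (13.095,26.34): [(15.5091, 20.6325) (12.714, 21.943) (5.0284, 21.1551) (0, 17.6452) (0, 0) (6.7354, 0)]  |A|=232.1593
10. canonical 6-gon: [(15.5091, 20.6325) (12.714, 21.943) (5.0284, 21.1551) (0, 17.6452) (0, 0) (6.7354, 0)]
11. shoelace: 232.1593

Area of P6's cell: 232.1593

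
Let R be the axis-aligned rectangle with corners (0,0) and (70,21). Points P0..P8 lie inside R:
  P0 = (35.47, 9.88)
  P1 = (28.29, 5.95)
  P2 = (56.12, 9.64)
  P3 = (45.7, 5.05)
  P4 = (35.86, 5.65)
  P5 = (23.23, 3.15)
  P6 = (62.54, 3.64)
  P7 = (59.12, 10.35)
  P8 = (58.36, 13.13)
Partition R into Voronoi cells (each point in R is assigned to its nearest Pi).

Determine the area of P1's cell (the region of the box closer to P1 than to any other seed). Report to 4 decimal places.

1. box [0,70]×[0,21]: [(0, 0) (70, 0) (70, 21) (0, 21)]
2. ⊥bis P1·P0 via (31.88,7.915): [(0, 0) (36.2123, 0) (24.7179, 21) (0, 21)]  |A|=639.7669
3. ⊥bis P1·P2 via (42.205,7.795): [(0, 0) (36.2123, 0) (24.7179, 21) (0, 21)]  |A|=639.7669
4. ⊥bis P1·P3 via (36.995,5.5): [(0, 0) (36.2123, 0) (24.7179, 21) (0, 21)]  |A|=639.7669
5. ⊥bis P1·P4 via (32.075,5.8): [(0, 0) (31.8451, 0) (32.14, 7.44) (24.7179, 21) (0, 21)]  |A|=623.5211
6. ⊥bis P1·P5 via (25.76,4.55): [(28.2778, 0) (31.8451, 0) (32.14, 7.44) (24.7179, 21) (16.6572, 21)]  |A|=151.7034
7. ⊥bis P1·P6 via (45.415,4.795): [(28.2778, 0) (31.8451, 0) (32.14, 7.44) (24.7179, 21) (16.6572, 21)]  |A|=151.7034
8. ⊥bis P1·P7 via (43.705,8.15): [(28.2778, 0) (31.8451, 0) (32.14, 7.44) (24.7179, 21) (16.6572, 21)]  |A|=151.7034
9. ⊥bis P1·P8 via (43.325,9.54): [(28.2778, 0) (31.8451, 0) (32.14, 7.44) (24.7179, 21) (16.6572, 21)]  |A|=151.7034
10. canonical 5-gon: [(28.2778, 0) (31.8451, 0) (32.14, 7.44) (24.7179, 21) (16.6572, 21)]
11. shoelace: 151.7034

Area of P1's cell: 151.7034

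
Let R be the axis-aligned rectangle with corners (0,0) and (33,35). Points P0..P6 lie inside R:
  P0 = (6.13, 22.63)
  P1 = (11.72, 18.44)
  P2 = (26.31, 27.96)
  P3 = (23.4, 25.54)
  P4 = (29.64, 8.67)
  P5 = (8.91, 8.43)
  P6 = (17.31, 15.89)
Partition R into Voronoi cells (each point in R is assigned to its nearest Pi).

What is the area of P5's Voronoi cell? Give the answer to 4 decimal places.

Area of P5's cell: 238.3339

1. box [0,33]×[0,35]: [(0, 0) (33, 0) (33, 35) (0, 35)]
2. ⊥bis P5·P0 via (7.52,15.53): [(0, 14.0578) (0, 0) (33, 0) (33, 20.5183)]  |A|=570.5059
3. ⊥bis P5·P1 via (10.315,13.435): [(4.7699, 14.9916) (0, 14.0578) (0, 0) (33, 0) (33, 7.0669)]  |A|=380.6381
4. ⊥bis P5·P2 via (17.61,18.195): [(28.7664, 8.2553) (4.7699, 14.9916) (0, 14.0578) (0, 0) (33, 0) (33, 4.4835)]  |A|=375.1696
5. ⊥bis P5·P3 via (16.155,16.985): [(25.3211, 9.2225) (4.7699, 14.9916) (0, 14.0578) (0, 0) (33, 0) (33, 2.7194)]  |A|=363.9462
6. ⊥bis P5·P4 via (19.275,8.55): [(19.2475, 10.9275) (4.7699, 14.9916) (0, 14.0578) (0, 0) (19.374, 0)]  |A|=257.5954
7. ⊥bis P5·P6 via (13.11,12.16): [(19.3141, 5.1742) (12.5299, 12.8132) (4.7699, 14.9916) (0, 14.0578) (0, 0) (19.374, 0)]  |A|=238.3339
8. canonical 6-gon: [(19.3141, 5.1742) (12.5299, 12.8132) (4.7699, 14.9916) (0, 14.0578) (0, 0) (19.374, 0)]
9. shoelace: 238.3339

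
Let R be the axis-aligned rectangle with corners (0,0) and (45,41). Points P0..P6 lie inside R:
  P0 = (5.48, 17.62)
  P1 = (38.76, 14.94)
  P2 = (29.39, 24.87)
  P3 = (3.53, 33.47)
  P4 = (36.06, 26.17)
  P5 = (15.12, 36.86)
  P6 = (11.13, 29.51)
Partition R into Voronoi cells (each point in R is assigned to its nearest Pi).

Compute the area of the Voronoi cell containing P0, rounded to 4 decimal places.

Area of P0's cell: 457.5717

1. box [0,45]×[0,41]: [(0, 0) (45, 0) (45, 41) (0, 41)]
2. ⊥bis P0·P1 via (22.12,16.28): [(0, 0) (20.809, 0) (24.1107, 41) (0, 41)]  |A|=920.8531
3. ⊥bis P0·P2 via (17.435,21.245): [(0, 0) (20.809, 0) (21.4528, 7.9946) (11.4449, 41) (0, 41)]  |A|=711.8334
4. ⊥bis P0·P3 via (4.505,25.545): [(0, 24.9908) (0, 0) (20.809, 0) (21.4528, 7.9946) (15.713, 26.9239)]  |A|=505.5069
5. ⊥bis P0·P4 via (20.77,21.895): [(0, 24.9908) (0, 0) (20.809, 0) (21.4528, 7.9946) (15.713, 26.9239)]  |A|=505.5069
6. ⊥bis P0·P5 via (10.3,27.24): [(11.8736, 26.4516) (0, 24.9908) (0, 0) (20.809, 0) (21.4528, 7.9946) (16.5697, 24.0986)]  |A|=499.8808
7. ⊥bis P0·P6 via (8.305,23.565): [(4.2137, 25.5092) (0, 24.9908) (0, 0) (20.809, 0) (21.4528, 7.9946) (18.1501, 18.8867)]  |A|=457.5717
8. canonical 6-gon: [(4.2137, 25.5092) (0, 24.9908) (0, 0) (20.809, 0) (21.4528, 7.9946) (18.1501, 18.8867)]
9. shoelace: 457.5717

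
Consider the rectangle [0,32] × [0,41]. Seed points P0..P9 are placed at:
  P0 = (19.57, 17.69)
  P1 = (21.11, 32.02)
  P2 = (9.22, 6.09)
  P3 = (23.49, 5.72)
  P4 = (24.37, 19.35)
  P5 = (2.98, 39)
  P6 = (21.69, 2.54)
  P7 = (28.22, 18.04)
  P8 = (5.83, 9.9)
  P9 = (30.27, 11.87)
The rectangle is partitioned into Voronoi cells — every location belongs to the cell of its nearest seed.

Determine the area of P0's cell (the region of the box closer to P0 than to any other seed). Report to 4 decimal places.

Area of P0's cell: 169.0845

1. box [0,32]×[0,41]: [(0, 0) (32, 0) (32, 41) (0, 41)]
2. ⊥bis P0·P1 via (20.34,24.855): [(0, 27.0409) (0, 0) (32, 0) (32, 23.6019)]  |A|=810.285
3. ⊥bis P0·P2 via (14.395,11.89): [(0, 27.0409) (0, 24.7338) (27.721, 0) (32, 0) (32, 23.6019)]  |A|=467.4621
4. ⊥bis P0·P3 via (21.53,11.705): [(0, 27.0409) (0, 24.7338) (16.4624, 10.0454) (32, 15.1338) (32, 23.6019)]  |A|=328.3983
5. ⊥bis P0·P4 via (21.97,18.52): [(19.7575, 24.9176) (0, 27.0409) (0, 24.7338) (16.4624, 10.0454) (24.0423, 12.5277)]  |A|=221.6821
6. ⊥bis P0·P5 via (11.275,28.345): [(19.7575, 24.9176) (8.4354, 26.1343) (3.0923, 21.9747) (16.4624, 10.0454) (24.0423, 12.5277)]  |A|=198.1491
7. ⊥bis P0·P6 via (20.63,10.115): [(19.7575, 24.9176) (8.4354, 26.1343) (3.0923, 21.9747) (16.4624, 10.0454) (24.0423, 12.5277)]  |A|=198.1491
8. ⊥bis P0·P7 via (23.895,17.865): [(19.7575, 24.9176) (8.4354, 26.1343) (3.0923, 21.9747) (16.4624, 10.0454) (24.0423, 12.5277)]  |A|=198.1491
9. ⊥bis P0·P8 via (12.7,13.795): [(19.7575, 24.9176) (8.4354, 26.1343) (6.5405, 24.6591) (13.1505, 13.0004) (16.4624, 10.0454) (24.0423, 12.5277)]  |A|=169.1763
10. ⊥bis P0·P9 via (24.92,14.78): [(23.9073, 12.9182) (19.7575, 24.9176) (8.4354, 26.1343) (6.5405, 24.6591) (13.1505, 13.0004) (16.4624, 10.0454) (23.6197, 12.3893)]  |A|=169.0845
11. canonical 7-gon: [(23.9073, 12.9182) (19.7575, 24.9176) (8.4354, 26.1343) (6.5405, 24.6591) (13.1505, 13.0004) (16.4624, 10.0454) (23.6197, 12.3893)]
12. shoelace: 169.0845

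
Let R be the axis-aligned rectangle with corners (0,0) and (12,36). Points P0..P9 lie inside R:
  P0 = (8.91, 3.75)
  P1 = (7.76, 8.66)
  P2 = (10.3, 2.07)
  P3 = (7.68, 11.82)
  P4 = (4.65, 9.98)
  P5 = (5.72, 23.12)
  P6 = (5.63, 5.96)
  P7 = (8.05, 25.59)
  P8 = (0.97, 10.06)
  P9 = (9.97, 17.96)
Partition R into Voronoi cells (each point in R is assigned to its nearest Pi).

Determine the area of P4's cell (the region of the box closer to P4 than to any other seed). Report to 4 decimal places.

Area of P4's cell: 19.3867

1. box [0,12]×[0,36]: [(0, 0) (12, 0) (12, 36) (0, 36)]
2. ⊥bis P4·P0 via (6.78,6.865): [(0, 2.2289) (12, 10.4344) (12, 36) (0, 36)]  |A|=356.0203
3. ⊥bis P4·P1 via (6.205,9.32): [(0, 2.2289) (4.5018, 5.3072) (12, 22.9734) (12, 36) (0, 36)]  |A|=309.0104
4. ⊥bis P4·P2 via (7.475,6.025): [(0, 2.2289) (4.5018, 5.3072) (12, 22.9734) (12, 36) (0, 36)]  |A|=309.0104
5. ⊥bis P4·P3 via (6.165,10.9): [(0, 21.0521) (0, 2.2289) (4.5018, 5.3072) (6.5833, 10.2112)]  |A|=69.794
6. ⊥bis P4·P5 via (5.185,16.55): [(2.6065, 16.76) (0, 16.9722) (0, 2.2289) (4.5018, 5.3072) (6.5833, 10.2112)]  |A|=64.4769
7. ⊥bis P4·P6 via (5.14,7.97): [(2.6065, 16.76) (0, 16.9722) (0, 6.717) (5.6888, 8.1038) (6.5833, 10.2112)]  |A|=47.2432
8. ⊥bis P4·P7 via (6.35,17.785): [(2.6065, 16.76) (0, 16.9722) (0, 6.717) (5.6888, 8.1038) (6.5833, 10.2112)]  |A|=47.2432
9. ⊥bis P4·P8 via (2.81,10.02): [(2.9444, 16.2035) (2.7528, 7.388) (5.6888, 8.1038) (6.5833, 10.2112)]  |A|=19.3867
10. ⊥bis P4·P9 via (7.31,13.97): [(2.9444, 16.2035) (2.7528, 7.388) (5.6888, 8.1038) (6.5833, 10.2112)]  |A|=19.3867
11. canonical 4-gon: [(2.9444, 16.2035) (2.7528, 7.388) (5.6888, 8.1038) (6.5833, 10.2112)]
12. shoelace: 19.3867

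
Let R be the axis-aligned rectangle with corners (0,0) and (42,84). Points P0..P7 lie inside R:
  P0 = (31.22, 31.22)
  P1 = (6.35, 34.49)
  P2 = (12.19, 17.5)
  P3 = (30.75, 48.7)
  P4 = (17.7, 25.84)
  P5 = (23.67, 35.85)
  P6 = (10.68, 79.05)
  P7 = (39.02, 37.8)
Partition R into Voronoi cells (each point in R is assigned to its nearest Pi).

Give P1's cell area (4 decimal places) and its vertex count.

1. box [0,42]×[0,84]: [(0, 0) (42, 0) (42, 84) (0, 84)]
2. ⊥bis P1·P0 via (18.785,32.855): [(0, 0) (14.4651, 0) (25.5097, 84) (0, 84)]  |A|=1678.9432
3. ⊥bis P1·P2 via (9.27,25.995): [(0, 22.8086) (18.2907, 29.0957) (25.5097, 84) (0, 84)]  |A|=1259.9141
4. ⊥bis P1·P3 via (18.55,41.595): [(0, 73.4472) (0, 22.8086) (18.2907, 29.0957) (19.6792, 39.656)]  |A|=590.4772
5. ⊥bis P1·P4 via (12.025,30.165): [(19.4969, 39.9691) (0, 73.4472) (0, 22.8086) (8.6968, 25.798)]  |A|=539.1265
6. ⊥bis P1·P5 via (15.01,35.17): [(15.0875, 34.1834) (13.8752, 49.6221) (0, 73.4472) (0, 22.8086) (8.6968, 25.798)]  |A|=501.5818
7. ⊥bis P1·P6 via (8.515,56.77): [(15.0875, 34.1834) (13.8752, 49.6221) (9.7843, 56.6467) (0, 57.5974) (0, 22.8086) (8.6968, 25.798)]  |A|=424.0426
8. ⊥bis P1·P7 via (22.685,36.145): [(15.0875, 34.1834) (13.8752, 49.6221) (9.7843, 56.6467) (0, 57.5974) (0, 22.8086) (8.6968, 25.798)]  |A|=424.0426
9. canonical 6-gon: [(15.0875, 34.1834) (13.8752, 49.6221) (9.7843, 56.6467) (0, 57.5974) (0, 22.8086) (8.6968, 25.798)]
10. shoelace: 424.0426

Area of P1's cell: 424.0426 (6 vertices)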